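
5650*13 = 73450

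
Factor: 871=13^1*67^1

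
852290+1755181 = 2607471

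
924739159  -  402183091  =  522556068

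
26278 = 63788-37510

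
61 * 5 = 305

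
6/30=1/5=0.20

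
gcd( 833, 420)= 7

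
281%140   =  1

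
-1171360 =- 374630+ - 796730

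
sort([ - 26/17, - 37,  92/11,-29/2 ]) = [ - 37,- 29/2, - 26/17, 92/11]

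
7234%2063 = 1045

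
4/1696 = 1/424=0.00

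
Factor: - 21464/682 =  - 10732/341 =- 2^2*11^( - 1)*31^( - 1 ) * 2683^1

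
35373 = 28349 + 7024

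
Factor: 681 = 3^1*227^1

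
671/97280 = 671/97280= 0.01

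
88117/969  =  90+ 907/969= 90.94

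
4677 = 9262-4585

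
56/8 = 7 = 7.00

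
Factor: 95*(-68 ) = -6460 = - 2^2*5^1*17^1* 19^1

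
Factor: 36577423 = 37^1*988579^1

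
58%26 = 6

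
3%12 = 3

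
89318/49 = 1822 + 40/49 = 1822.82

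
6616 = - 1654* ( - 4 )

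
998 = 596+402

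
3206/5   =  3206/5 = 641.20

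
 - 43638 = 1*( - 43638 ) 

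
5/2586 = 5/2586 = 0.00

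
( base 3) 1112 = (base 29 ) 1C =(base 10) 41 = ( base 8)51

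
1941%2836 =1941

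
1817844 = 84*21641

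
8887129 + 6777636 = 15664765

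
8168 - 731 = 7437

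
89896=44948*2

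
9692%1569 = 278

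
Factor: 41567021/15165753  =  3^( - 1)*29^( - 2)*37^1*71^1*6011^ ( - 1)*15823^1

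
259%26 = 25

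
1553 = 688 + 865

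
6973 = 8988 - 2015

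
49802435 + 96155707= 145958142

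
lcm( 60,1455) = 5820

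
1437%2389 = 1437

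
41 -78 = - 37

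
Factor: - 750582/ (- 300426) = 3^1*7^1 *37^1*311^(-1) = 777/311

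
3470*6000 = 20820000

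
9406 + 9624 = 19030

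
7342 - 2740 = 4602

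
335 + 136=471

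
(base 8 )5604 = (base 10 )2948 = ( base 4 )232010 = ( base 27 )415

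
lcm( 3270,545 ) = 3270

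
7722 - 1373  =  6349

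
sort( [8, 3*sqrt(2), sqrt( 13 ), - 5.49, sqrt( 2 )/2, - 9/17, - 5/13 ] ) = [-5.49, - 9/17, - 5/13,  sqrt( 2)/2, sqrt(13),3 * sqrt(2), 8 ] 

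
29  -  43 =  - 14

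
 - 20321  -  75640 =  - 95961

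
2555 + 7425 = 9980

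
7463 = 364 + 7099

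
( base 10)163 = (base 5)1123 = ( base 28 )5N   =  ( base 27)61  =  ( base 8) 243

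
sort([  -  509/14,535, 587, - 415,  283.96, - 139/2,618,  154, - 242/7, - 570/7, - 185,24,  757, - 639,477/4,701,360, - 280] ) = [ - 639, - 415 , - 280, - 185, - 570/7, - 139/2, - 509/14, - 242/7, 24, 477/4,154 , 283.96, 360,  535,587 , 618,701,757]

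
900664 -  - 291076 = 1191740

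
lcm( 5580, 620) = 5580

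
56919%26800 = 3319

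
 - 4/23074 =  - 1 + 11535/11537 = - 0.00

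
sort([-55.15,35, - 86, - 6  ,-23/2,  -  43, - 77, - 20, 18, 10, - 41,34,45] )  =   [  -  86,-77,-55.15,  -  43, - 41,  -  20, - 23/2,-6, 10,18,  34,35,45 ]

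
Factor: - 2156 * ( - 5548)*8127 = 2^4*3^3*7^3*11^1*19^1*43^1*73^1 = 97211012976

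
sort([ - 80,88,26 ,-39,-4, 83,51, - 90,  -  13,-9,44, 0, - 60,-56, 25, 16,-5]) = [ - 90, - 80, - 60, - 56 , - 39,-13,  -  9,-5,-4, 0, 16,25, 26,44, 51, 83,88 ] 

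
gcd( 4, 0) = 4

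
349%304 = 45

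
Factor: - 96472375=-5^3*59^1*103^1*127^1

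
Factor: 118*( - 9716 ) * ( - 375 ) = 2^3*3^1*5^3*7^1*59^1*347^1 = 429933000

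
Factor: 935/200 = 187/40=2^ ( - 3)*5^(-1)*11^1*17^1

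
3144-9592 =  - 6448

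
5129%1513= 590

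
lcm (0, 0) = 0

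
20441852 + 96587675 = 117029527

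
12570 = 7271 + 5299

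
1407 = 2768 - 1361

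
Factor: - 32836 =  - 2^2* 8209^1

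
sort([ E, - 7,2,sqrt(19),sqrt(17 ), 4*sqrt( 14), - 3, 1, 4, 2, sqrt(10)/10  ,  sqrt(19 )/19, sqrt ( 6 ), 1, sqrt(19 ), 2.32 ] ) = [ - 7, - 3, sqrt( 19)/19, sqrt( 10 ) /10,1, 1, 2, 2, 2.32,  sqrt(6 ),E, 4,  sqrt(17 ),sqrt(19 ),sqrt(19 ), 4*sqrt(14) ]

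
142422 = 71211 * 2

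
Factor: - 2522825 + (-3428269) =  - 5951094  =  - 2^1*3^1*  59^1*16811^1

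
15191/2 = 7595 + 1/2 = 7595.50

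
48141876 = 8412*5723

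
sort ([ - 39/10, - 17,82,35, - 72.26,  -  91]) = [ - 91, - 72.26, - 17, - 39/10, 35, 82 ] 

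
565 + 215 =780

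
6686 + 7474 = 14160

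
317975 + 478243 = 796218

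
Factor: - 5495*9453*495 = -25712396325= -  3^3*5^2*7^1*11^1 * 23^1 *137^1* 157^1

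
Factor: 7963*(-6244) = -49720972  =  -2^2*7^1*223^1*7963^1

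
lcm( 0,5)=0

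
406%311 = 95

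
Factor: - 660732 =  - 2^2*3^1*55061^1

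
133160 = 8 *16645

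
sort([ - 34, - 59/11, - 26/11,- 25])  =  [ - 34, - 25, - 59/11, - 26/11] 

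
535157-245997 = 289160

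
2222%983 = 256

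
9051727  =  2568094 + 6483633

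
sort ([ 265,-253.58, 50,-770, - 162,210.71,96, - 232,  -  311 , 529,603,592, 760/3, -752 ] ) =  [ -770,-752, - 311, - 253.58,  -  232, - 162, 50, 96,210.71, 760/3, 265, 529,592,603]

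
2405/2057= 1 + 348/2057= 1.17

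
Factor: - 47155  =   - 5^1 * 9431^1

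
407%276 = 131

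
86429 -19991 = 66438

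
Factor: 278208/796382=139104/398191 = 2^5*3^3*7^1*17^( - 1)*23^1*59^( - 1)*397^( - 1 ) 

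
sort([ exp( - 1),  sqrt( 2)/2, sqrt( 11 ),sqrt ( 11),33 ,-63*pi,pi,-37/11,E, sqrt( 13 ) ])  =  [ - 63*pi, -37/11,exp(-1),sqrt (2 )/2,  E,  pi, sqrt( 11) , sqrt ( 11),sqrt(13),33] 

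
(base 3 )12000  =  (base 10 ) 135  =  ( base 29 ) 4J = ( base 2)10000111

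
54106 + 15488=69594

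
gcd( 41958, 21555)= 9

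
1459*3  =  4377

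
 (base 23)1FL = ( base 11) 744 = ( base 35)pk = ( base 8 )1577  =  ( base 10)895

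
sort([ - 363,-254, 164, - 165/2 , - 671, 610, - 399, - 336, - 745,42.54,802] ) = [ - 745, - 671, - 399,-363, - 336, - 254, - 165/2, 42.54,164,  610,802]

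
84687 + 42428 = 127115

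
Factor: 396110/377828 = 2^(-1 )* 5^1*13^1*31^( - 1) = 65/62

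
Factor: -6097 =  - 7^1*13^1 * 67^1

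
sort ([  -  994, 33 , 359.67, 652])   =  [-994,33, 359.67, 652]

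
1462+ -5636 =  - 4174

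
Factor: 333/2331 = 1/7 = 7^( - 1)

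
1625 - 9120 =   -  7495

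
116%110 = 6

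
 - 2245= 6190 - 8435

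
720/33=240/11=21.82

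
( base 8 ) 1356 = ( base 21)1ef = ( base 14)3b8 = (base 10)750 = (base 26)12m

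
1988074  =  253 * 7858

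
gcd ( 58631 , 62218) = 1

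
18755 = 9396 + 9359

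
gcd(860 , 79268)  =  4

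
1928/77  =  25 + 3/77  =  25.04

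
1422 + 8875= 10297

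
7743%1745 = 763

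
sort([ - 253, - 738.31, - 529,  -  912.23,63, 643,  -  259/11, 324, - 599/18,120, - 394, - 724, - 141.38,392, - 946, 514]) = [- 946, - 912.23, - 738.31, - 724, -529, - 394, - 253,-141.38,  -  599/18, - 259/11, 63,120,324, 392,514,643]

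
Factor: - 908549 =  - 908549^1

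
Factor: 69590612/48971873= 2^2*7^1*13^1 * 19^(-1)*41^1*743^( - 1 )*3469^( -1)*4663^1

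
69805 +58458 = 128263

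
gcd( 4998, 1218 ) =42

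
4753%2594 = 2159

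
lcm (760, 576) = 54720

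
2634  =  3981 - 1347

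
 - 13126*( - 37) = 485662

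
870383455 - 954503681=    - 84120226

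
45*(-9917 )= - 446265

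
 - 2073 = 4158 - 6231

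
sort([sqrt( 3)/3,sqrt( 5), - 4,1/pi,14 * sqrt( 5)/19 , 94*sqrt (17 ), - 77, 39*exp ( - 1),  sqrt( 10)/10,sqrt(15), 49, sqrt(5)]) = [ - 77 , - 4,sqrt( 10 )/10,1/pi, sqrt( 3)/3, 14*sqrt( 5)/19,sqrt( 5), sqrt(5), sqrt( 15) , 39*exp (-1 ), 49,94 *sqrt( 17) ]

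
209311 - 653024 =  - 443713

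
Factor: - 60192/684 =-2^3*11^1 = - 88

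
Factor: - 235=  - 5^1 * 47^1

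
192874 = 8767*22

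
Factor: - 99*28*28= - 77616 = - 2^4*3^2*7^2*11^1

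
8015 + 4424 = 12439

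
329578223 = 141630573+187947650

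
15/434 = 15/434 = 0.03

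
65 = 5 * 13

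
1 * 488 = 488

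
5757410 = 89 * 64690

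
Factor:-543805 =-5^1*108761^1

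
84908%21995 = 18923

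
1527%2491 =1527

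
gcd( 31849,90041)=1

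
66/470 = 33/235 = 0.14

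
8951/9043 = 8951/9043 = 0.99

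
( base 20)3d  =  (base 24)31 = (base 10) 73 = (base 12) 61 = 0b1001001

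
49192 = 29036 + 20156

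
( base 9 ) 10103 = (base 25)afk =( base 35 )5eu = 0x19f5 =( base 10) 6645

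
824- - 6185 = 7009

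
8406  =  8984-578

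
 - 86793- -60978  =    -  25815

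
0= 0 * 559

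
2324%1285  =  1039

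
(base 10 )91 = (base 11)83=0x5b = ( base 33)2P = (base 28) 37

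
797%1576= 797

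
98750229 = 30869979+67880250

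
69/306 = 23/102 = 0.23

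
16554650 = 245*67570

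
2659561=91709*29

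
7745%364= 101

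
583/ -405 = -2 + 227/405 = -1.44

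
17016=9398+7618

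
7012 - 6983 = 29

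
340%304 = 36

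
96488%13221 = 3941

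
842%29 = 1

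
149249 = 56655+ 92594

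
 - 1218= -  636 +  - 582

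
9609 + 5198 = 14807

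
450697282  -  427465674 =23231608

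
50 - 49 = 1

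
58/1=58=58.00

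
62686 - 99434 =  - 36748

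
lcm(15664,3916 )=15664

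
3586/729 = 4+ 670/729 = 4.92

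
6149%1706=1031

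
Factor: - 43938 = -2^1 * 3^2 * 2441^1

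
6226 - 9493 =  - 3267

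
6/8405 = 6/8405 = 0.00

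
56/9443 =8/1349 = 0.01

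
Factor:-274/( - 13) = 2^1*13^( - 1)*137^1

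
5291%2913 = 2378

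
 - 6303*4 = - 25212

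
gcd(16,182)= 2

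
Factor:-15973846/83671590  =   -3^( - 1 )*5^( - 1)*7^1*17^1 *41^1* 353^ ( - 1)*1637^1*7901^( - 1)= -7986923/41835795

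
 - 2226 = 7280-9506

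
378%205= 173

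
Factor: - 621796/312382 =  - 838/421 = - 2^1*  419^1*421^(-1)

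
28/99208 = 7/24802=0.00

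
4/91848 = 1/22962  =  0.00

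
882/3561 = 294/1187 = 0.25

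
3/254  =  3/254  =  0.01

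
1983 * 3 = 5949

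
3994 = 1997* 2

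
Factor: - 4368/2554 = -2184/1277 = - 2^3*3^1*7^1*13^1*1277^( - 1 ) 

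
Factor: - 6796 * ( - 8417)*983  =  56229499156 = 2^2*19^1*443^1*983^1*1699^1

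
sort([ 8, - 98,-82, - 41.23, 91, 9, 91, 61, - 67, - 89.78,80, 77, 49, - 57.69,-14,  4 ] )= [ - 98,-89.78, - 82,  -  67, - 57.69, - 41.23, - 14, 4,8,9 , 49,61, 77, 80,91, 91] 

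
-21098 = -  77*274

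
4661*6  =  27966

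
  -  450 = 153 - 603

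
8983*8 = 71864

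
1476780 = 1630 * 906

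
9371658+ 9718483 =19090141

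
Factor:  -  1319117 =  -53^1*24889^1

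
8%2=0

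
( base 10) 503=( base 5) 4003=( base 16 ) 1F7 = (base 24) KN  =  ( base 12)35b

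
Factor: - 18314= -2^1 *9157^1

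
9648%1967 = 1780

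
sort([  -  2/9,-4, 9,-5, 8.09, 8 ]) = [ - 5, -4, - 2/9,8,8.09 , 9] 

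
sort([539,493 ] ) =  [493,539]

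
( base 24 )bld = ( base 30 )7ID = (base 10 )6853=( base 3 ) 100101211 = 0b1101011000101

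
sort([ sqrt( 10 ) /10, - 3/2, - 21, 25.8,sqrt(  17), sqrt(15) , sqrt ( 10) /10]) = [  -  21,-3/2, sqrt( 10) /10, sqrt( 10) /10,sqrt(15),sqrt (17), 25.8 ] 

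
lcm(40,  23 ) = 920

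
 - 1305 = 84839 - 86144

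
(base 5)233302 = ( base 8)20601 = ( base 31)8sl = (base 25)DI2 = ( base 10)8577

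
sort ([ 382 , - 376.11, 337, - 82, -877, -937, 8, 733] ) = [ - 937 , - 877,-376.11 , - 82, 8,337, 382 , 733]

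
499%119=23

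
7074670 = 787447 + 6287223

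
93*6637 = 617241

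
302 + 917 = 1219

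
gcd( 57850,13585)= 65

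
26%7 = 5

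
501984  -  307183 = 194801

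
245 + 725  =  970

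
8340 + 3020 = 11360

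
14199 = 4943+9256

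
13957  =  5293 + 8664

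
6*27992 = 167952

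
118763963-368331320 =-249567357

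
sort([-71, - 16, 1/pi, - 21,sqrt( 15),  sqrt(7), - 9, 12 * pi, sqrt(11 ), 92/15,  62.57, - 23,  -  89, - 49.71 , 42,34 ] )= [-89, - 71  , -49.71,- 23, - 21, -16, - 9, 1/pi , sqrt( 7),  sqrt( 11), sqrt(15),92/15, 34, 12*pi, 42,  62.57]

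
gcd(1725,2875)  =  575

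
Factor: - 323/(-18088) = 2^( - 3)*7^( - 1 )= 1/56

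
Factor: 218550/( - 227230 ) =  - 705/733=- 3^1*5^1*47^1  *733^( -1)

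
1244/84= 311/21 = 14.81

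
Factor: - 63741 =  -3^1*21247^1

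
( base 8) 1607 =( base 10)903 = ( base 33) rc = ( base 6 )4103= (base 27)16c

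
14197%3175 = 1497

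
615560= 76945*8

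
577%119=101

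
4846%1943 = 960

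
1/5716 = 1/5716 = 0.00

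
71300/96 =17825/24 = 742.71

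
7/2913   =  7/2913 = 0.00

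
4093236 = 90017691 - 85924455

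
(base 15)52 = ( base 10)77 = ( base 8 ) 115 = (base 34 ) 29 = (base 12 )65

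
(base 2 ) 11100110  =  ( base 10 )230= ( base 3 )22112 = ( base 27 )8e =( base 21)AK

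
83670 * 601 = 50285670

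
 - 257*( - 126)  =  32382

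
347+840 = 1187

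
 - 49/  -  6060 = 49/6060 = 0.01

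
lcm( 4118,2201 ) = 127658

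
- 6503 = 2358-8861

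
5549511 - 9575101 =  - 4025590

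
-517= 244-761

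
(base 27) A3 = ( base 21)D0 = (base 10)273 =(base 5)2043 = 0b100010001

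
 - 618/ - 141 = 4 + 18/47 = 4.38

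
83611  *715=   59781865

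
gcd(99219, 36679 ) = 1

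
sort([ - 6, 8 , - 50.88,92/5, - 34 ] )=[ - 50.88, - 34, - 6, 8,  92/5 ] 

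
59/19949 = 59/19949  =  0.00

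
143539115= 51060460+92478655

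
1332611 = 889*1499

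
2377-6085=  -3708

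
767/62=12 + 23/62 = 12.37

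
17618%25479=17618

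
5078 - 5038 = 40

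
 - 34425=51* ( - 675 ) 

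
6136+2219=8355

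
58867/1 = 58867 = 58867.00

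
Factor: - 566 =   -  2^1*283^1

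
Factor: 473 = 11^1 * 43^1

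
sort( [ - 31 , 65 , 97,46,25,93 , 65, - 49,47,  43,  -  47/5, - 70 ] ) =[ - 70, - 49,  -  31, - 47/5,25,43,  46,47, 65,65, 93, 97 ]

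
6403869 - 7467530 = - 1063661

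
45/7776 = 5/864 = 0.01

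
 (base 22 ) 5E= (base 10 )124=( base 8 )174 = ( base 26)4K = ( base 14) 8C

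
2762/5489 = 2762/5489 = 0.50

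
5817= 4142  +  1675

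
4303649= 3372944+930705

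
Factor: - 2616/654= - 4 = - 2^2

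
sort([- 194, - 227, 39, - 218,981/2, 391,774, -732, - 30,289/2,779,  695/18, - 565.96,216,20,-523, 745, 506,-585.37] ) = [ - 732, -585.37,- 565.96, - 523, - 227 , - 218, - 194,-30,20 , 695/18,39, 289/2,216,391  ,  981/2,  506 , 745,774, 779]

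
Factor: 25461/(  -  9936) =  - 2^( - 4 ) * 41^1 = -  41/16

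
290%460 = 290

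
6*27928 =167568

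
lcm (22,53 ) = 1166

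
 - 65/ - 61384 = 65/61384 = 0.00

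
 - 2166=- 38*57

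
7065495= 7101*995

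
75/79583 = 75/79583 = 0.00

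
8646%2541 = 1023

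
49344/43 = 49344/43 = 1147.53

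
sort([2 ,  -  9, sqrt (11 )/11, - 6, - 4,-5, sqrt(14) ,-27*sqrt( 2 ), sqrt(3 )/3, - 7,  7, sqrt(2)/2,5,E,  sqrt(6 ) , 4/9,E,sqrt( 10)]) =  [ - 27*sqrt( 2 ),- 9, - 7, - 6, - 5, - 4,sqrt( 11 ) /11, 4/9 , sqrt(3) /3,  sqrt(  2) /2, 2,sqrt( 6 ), E,E, sqrt( 10), sqrt( 14 ), 5,7 ]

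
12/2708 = 3/677 = 0.00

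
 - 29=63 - 92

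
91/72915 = 91/72915 = 0.00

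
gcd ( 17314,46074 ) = 2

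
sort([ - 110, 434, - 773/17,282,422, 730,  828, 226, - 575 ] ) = [ - 575, - 110, - 773/17, 226,282, 422, 434,730, 828 ]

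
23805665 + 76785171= 100590836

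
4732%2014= 704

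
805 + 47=852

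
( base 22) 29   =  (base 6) 125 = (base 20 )2D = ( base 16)35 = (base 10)53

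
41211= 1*41211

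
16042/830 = 19+136/415 = 19.33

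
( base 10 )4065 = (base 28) 555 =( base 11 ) 3066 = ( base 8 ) 7741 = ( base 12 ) 2429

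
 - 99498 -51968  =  -151466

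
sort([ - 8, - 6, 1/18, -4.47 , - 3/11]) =[ - 8, - 6, - 4.47 ,-3/11 , 1/18 ] 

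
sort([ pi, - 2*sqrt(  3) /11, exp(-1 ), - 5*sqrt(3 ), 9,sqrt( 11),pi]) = [ - 5*sqrt(3),  -  2*sqrt(3 ) /11, exp(-1 ),pi,pi,sqrt( 11 ),9]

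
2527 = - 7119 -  - 9646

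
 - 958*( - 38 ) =36404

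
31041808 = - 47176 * (-658)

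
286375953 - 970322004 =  - 683946051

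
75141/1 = 75141 = 75141.00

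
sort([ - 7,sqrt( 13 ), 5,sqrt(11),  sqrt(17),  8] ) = [ - 7,sqrt(11 ), sqrt( 13),sqrt (17),5,8]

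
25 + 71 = 96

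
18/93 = 6/31 = 0.19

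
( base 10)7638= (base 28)9km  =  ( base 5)221023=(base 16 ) 1DD6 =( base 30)8ei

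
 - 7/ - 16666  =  7/16666 = 0.00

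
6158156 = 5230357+927799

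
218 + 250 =468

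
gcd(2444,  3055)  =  611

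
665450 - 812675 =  - 147225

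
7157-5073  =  2084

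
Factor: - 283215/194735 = -717/493 = -3^1*17^( - 1)*29^( - 1)*239^1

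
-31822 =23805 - 55627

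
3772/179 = 3772/179 = 21.07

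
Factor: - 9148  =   - 2^2*2287^1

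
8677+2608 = 11285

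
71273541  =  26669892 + 44603649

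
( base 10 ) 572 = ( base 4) 20330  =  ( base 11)480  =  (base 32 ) HS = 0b1000111100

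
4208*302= 1270816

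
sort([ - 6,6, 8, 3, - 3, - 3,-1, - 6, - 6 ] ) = [  -  6,-6, - 6,-3, - 3,-1,3, 6, 8 ] 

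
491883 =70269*7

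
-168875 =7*( - 24125 ) 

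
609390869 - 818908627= - 209517758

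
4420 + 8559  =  12979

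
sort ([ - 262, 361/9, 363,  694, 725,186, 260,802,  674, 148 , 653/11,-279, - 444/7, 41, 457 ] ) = [-279, - 262, - 444/7, 361/9, 41,653/11, 148 , 186,260,363,457, 674, 694,725, 802] 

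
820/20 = 41= 41.00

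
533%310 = 223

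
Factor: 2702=2^1*7^1*193^1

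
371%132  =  107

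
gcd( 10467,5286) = 3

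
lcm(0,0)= 0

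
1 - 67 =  - 66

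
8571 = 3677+4894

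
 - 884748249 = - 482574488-402173761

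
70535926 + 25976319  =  96512245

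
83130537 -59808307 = 23322230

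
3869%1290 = 1289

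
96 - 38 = 58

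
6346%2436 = 1474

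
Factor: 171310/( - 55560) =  - 2^ (-2) *3^(-1 )*37^1  =  -  37/12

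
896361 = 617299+279062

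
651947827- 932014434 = - 280066607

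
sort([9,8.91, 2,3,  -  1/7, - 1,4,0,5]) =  [ - 1,-1/7,0,2,3 , 4,  5,8.91,9 ] 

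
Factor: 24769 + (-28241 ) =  - 3472=- 2^4 * 7^1*31^1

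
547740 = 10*54774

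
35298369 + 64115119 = 99413488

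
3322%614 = 252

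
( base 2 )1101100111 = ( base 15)3d1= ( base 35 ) ov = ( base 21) 1ka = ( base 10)871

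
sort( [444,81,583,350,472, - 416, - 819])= [-819,-416,81, 350, 444,472, 583] 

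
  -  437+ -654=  - 1091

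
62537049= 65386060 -2849011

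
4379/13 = 336 + 11/13 = 336.85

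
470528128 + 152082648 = 622610776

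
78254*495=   38735730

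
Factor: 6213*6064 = 2^4*3^1* 19^1*109^1*379^1=37675632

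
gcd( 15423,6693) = 291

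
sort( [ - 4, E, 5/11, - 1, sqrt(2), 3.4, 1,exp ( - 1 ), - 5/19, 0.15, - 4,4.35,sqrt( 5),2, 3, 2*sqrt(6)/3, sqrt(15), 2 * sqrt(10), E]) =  [ - 4,  -  4,-1,  -  5/19,0.15,exp( - 1), 5/11, 1, sqrt( 2 ),  2*sqrt( 6 )/3,2, sqrt( 5 ), E,E , 3 , 3.4, sqrt(15),  4.35,2*sqrt( 10) ] 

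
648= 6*108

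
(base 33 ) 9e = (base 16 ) 137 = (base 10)311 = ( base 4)10313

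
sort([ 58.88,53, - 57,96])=[ - 57, 53,58.88 , 96]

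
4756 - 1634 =3122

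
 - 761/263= - 3+28/263 = - 2.89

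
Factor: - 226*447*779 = -78696138 = - 2^1*3^1*19^1*41^1*113^1 * 149^1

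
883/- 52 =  - 17 + 1/52 = - 16.98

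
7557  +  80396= 87953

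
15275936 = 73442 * 208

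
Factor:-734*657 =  - 482238   =  - 2^1*3^2*73^1*367^1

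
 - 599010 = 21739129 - 22338139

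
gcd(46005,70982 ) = 1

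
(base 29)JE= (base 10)565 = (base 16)235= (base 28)k5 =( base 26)LJ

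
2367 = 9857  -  7490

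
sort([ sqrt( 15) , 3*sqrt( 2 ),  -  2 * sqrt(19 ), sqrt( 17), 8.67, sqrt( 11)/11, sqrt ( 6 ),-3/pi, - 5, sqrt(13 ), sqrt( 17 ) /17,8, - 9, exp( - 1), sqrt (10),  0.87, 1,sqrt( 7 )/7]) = [ - 9, - 2*sqrt( 19 ),-5, - 3/pi, sqrt( 17 )/17 , sqrt( 11) /11, exp(  -  1 ),  sqrt( 7)/7, 0.87,1 , sqrt(6),sqrt(10), sqrt( 13), sqrt(15 ), sqrt( 17), 3*sqrt( 2), 8, 8.67 ] 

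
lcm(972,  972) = 972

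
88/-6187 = -88/6187 = -  0.01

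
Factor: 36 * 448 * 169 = 2725632 = 2^8*3^2*7^1*13^2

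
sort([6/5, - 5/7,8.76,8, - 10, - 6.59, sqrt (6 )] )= [  -  10, -6.59, - 5/7, 6/5, sqrt( 6),8,8.76]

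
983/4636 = 983/4636  =  0.21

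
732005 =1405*521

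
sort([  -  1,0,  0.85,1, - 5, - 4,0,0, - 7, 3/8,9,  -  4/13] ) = [ - 7,  -  5,-4, - 1, -4/13 , 0, 0,0,3/8, 0.85,  1,9 ] 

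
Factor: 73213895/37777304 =2^(  -  3)*5^1*163^1*89833^1*4722163^( - 1 )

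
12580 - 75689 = - 63109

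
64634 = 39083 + 25551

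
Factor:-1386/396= -7/2 =- 2^( - 1 )*7^1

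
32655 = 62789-30134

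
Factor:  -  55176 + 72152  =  16976 = 2^4*1061^1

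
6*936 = 5616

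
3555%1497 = 561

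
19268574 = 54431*354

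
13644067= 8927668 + 4716399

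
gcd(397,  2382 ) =397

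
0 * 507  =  0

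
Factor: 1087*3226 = 2^1*1087^1*1613^1 = 3506662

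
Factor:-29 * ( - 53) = 1537  =  29^1 * 53^1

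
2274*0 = 0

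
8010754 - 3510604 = 4500150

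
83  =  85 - 2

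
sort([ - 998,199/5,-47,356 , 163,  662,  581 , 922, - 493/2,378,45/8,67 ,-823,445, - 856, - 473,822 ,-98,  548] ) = [-998,-856, - 823, - 473, - 493/2,-98 ,-47,45/8, 199/5,67 , 163 , 356,378, 445, 548 , 581, 662, 822 , 922]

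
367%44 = 15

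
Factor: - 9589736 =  - 2^3*13^2*41^1*173^1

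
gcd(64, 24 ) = 8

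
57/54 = 1 + 1/18 = 1.06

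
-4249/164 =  - 4249/164 = - 25.91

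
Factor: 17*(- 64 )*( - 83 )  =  2^6*17^1*83^1 =90304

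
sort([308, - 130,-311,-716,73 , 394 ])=[ - 716,  -  311,-130,73, 308, 394]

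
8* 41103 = 328824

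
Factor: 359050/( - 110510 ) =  - 5^1*167^1*257^( - 1)=-  835/257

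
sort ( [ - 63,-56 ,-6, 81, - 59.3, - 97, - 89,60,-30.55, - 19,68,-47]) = [  -  97, - 89, - 63,  -  59.3, - 56, - 47, - 30.55,-19, - 6,60 , 68,81] 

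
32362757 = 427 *75791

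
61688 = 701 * 88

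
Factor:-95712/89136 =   -  2^1 * 3^( - 1)*619^(-1 )*997^1 = - 1994/1857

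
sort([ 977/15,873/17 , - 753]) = [ - 753,873/17,977/15]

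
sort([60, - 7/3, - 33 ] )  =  [-33,-7/3, 60 ]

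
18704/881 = 18704/881 = 21.23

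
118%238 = 118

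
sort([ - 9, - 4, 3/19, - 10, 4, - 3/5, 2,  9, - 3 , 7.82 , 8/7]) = [ - 10 , - 9, - 4, - 3, - 3/5,3/19,8/7, 2, 4 , 7.82,9]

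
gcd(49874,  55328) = 2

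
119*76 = 9044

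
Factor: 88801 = 88801^1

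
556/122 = 278/61 = 4.56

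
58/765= 58/765 = 0.08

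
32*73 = 2336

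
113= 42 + 71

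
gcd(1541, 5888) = 23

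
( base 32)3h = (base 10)113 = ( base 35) 38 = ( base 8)161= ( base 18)65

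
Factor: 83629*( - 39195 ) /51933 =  - 156087555/2473 = - 3^1*5^1*13^2*67^1*919^1*2473^( - 1)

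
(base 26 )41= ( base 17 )63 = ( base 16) 69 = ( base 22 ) 4h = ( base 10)105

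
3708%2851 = 857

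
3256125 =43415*75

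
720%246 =228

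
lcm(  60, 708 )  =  3540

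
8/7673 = 8/7673  =  0.00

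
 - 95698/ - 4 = 23924 + 1/2=23924.50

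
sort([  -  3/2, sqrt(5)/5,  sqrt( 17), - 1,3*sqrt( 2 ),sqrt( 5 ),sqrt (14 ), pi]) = [ - 3/2, - 1,sqrt (5 )/5,sqrt( 5),pi,sqrt(14 ), sqrt( 17), 3*sqrt( 2)]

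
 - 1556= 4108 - 5664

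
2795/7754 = 2795/7754 = 0.36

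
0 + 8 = 8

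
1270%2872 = 1270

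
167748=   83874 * 2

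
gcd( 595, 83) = 1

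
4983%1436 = 675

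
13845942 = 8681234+5164708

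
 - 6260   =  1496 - 7756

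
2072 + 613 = 2685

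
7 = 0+7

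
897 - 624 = 273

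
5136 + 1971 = 7107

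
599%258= 83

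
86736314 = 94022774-7286460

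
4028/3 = 4028/3 = 1342.67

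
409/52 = 409/52 = 7.87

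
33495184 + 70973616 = 104468800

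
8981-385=8596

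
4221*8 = 33768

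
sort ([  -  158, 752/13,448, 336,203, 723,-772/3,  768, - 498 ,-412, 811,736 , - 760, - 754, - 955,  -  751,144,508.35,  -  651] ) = [  -  955, - 760, - 754, - 751, - 651 , - 498, - 412, - 772/3, - 158,752/13 , 144,  203,336, 448,508.35,723,736,768,811]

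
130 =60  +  70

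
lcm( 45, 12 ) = 180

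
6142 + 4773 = 10915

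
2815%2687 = 128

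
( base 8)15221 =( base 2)1101010010001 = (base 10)6801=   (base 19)IFI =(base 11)5123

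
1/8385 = 1/8385 = 0.00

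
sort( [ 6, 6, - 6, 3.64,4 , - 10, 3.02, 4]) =[ - 10, - 6,3.02, 3.64,4,  4, 6 , 6] 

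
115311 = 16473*7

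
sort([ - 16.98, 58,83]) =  [-16.98 , 58,83]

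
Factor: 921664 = 2^6*14401^1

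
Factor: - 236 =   -  2^2*59^1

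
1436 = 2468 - 1032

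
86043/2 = 43021 + 1/2= 43021.50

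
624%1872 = 624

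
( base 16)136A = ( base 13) 2354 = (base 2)1001101101010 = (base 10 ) 4970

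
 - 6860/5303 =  - 6860/5303 = -1.29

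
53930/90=5393/9 = 599.22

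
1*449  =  449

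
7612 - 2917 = 4695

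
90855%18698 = 16063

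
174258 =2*87129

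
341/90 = 3 + 71/90=3.79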